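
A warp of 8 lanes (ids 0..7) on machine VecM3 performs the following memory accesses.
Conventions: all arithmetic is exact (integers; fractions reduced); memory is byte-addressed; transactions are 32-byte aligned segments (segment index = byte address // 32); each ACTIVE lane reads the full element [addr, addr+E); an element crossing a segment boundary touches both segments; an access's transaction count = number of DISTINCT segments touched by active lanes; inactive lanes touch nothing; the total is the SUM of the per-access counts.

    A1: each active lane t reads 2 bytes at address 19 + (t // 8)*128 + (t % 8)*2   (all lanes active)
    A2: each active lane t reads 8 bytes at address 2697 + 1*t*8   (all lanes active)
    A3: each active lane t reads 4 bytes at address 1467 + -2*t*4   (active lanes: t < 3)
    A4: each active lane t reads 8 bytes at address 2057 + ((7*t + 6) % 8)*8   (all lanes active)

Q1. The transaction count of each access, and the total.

A1: 2 transactions
A2: 3 transactions
A3: 1 transaction
A4: 3 transactions

Answer: 2,3,1,3; total 9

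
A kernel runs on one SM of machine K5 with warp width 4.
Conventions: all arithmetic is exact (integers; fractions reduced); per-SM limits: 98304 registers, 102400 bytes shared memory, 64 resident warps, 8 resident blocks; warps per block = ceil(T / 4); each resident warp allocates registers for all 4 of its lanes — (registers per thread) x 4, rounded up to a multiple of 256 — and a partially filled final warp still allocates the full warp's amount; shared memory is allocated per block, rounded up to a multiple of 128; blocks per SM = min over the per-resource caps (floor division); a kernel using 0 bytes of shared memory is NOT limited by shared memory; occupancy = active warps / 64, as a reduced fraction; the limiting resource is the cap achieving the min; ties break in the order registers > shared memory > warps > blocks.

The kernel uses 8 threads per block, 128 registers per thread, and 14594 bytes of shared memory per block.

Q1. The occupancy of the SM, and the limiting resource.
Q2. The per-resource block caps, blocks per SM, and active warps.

Answer: occupancy 3/16, limited by shared memory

registers: 96 blocks
shared memory: 6 blocks
warps: 32 blocks
blocks: 8 blocks

Answer: 6 blocks, 12 active warps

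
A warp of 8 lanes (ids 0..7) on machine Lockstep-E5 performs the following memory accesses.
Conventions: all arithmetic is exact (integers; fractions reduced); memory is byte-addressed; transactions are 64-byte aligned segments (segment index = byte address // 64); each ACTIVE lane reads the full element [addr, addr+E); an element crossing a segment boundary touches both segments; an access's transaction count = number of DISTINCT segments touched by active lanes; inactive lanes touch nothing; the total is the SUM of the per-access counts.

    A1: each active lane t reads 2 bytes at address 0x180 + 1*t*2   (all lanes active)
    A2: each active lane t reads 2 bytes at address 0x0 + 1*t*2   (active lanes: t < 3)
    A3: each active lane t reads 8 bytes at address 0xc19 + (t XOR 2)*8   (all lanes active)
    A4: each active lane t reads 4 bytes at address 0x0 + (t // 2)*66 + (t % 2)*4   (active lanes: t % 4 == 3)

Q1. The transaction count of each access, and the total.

A1: 1 transaction
A2: 1 transaction
A3: 2 transactions
A4: 2 transactions

Answer: 1,1,2,2; total 6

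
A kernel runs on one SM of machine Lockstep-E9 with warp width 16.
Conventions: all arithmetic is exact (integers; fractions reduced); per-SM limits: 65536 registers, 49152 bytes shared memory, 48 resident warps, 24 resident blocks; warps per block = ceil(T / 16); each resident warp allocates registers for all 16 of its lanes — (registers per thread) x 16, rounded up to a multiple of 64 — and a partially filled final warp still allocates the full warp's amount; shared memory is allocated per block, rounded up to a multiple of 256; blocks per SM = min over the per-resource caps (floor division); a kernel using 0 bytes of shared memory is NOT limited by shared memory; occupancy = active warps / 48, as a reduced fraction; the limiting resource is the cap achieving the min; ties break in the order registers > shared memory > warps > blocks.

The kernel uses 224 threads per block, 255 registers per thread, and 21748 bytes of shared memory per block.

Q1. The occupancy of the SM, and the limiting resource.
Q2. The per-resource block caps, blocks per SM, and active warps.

Answer: occupancy 7/24, limited by registers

registers: 1 block
shared memory: 2 blocks
warps: 3 blocks
blocks: 24 blocks

Answer: 1 block, 14 active warps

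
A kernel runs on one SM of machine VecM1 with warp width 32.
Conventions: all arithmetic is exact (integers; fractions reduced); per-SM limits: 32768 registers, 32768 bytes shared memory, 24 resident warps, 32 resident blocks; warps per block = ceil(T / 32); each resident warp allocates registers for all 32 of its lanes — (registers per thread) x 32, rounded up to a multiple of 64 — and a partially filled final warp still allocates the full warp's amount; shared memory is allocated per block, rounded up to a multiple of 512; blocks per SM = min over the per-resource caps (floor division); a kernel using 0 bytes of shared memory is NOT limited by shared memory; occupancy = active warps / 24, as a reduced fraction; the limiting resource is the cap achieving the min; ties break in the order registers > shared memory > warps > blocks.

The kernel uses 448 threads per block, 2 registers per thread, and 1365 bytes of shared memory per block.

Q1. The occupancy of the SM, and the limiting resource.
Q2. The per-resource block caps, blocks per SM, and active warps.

Answer: occupancy 7/12, limited by warps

registers: 36 blocks
shared memory: 21 blocks
warps: 1 block
blocks: 32 blocks

Answer: 1 block, 14 active warps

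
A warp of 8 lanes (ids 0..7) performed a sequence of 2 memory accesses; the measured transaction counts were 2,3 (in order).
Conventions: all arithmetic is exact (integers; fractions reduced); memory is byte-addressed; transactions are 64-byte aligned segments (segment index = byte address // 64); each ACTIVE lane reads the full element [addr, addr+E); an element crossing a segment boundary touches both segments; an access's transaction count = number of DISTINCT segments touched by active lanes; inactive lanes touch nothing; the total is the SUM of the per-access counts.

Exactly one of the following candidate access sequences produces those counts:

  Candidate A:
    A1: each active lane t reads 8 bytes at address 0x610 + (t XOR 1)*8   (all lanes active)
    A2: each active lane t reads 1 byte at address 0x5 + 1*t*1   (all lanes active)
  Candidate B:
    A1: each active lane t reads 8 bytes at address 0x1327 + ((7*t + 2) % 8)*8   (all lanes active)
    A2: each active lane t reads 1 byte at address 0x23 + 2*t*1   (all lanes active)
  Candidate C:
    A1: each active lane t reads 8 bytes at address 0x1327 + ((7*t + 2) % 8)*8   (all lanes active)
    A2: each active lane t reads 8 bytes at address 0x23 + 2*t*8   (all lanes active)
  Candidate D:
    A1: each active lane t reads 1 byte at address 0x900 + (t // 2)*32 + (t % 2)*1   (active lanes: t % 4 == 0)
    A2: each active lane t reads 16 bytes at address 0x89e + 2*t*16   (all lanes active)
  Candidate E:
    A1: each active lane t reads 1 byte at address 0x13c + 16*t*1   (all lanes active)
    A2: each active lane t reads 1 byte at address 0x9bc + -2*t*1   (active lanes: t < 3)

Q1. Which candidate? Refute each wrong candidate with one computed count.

A: A2 gives 1 transaction, not 3
B: A2 gives 1 transaction, not 3
D: A2 gives 5 transactions, not 3
E: A1 gives 3 transactions, not 2
C: all counts match (2,3)

Answer: C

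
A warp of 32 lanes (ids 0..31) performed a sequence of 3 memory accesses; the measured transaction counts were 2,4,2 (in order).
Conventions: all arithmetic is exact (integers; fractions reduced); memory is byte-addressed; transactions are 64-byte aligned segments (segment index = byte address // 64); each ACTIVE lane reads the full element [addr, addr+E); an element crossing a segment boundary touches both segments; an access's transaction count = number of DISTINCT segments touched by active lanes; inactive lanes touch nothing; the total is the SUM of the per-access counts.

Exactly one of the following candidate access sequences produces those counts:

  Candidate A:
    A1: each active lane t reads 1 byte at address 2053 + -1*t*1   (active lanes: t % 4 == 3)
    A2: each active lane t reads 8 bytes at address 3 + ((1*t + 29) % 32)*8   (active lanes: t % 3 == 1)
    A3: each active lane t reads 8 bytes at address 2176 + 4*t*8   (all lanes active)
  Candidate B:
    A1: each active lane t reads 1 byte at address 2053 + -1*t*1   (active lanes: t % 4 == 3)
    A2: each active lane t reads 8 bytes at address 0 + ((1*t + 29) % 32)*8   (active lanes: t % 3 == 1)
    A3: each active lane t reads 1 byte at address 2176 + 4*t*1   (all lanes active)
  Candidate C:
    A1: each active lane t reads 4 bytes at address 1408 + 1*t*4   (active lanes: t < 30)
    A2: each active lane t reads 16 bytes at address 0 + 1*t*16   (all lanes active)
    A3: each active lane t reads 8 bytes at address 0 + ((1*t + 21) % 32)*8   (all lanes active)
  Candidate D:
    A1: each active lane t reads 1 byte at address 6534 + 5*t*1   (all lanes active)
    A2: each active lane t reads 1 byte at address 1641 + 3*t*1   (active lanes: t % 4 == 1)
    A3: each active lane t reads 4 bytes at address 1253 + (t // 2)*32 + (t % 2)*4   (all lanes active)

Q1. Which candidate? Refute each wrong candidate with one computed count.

A: A3 gives 16 transactions, not 2
C: A2 gives 8 transactions, not 4
D: A1 gives 3 transactions, not 2
B: all counts match (2,4,2)

Answer: B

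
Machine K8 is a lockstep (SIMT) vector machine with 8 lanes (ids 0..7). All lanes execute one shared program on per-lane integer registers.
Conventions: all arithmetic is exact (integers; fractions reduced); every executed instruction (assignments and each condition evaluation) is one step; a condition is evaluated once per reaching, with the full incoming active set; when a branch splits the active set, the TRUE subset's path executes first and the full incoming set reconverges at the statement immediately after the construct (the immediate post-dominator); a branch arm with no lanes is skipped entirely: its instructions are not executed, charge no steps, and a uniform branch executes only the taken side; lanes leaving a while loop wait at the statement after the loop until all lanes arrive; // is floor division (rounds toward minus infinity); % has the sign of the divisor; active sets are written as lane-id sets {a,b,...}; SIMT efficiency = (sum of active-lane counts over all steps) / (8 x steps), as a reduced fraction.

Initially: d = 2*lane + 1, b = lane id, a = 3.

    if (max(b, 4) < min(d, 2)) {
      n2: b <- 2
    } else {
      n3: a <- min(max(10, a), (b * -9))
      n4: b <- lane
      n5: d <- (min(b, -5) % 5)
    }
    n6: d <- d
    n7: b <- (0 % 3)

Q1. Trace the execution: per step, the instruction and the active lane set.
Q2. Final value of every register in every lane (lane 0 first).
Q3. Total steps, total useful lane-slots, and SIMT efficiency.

step 0: eval (max(b, 4) < min(d, 2)) {0,1,2,3,4,5,6,7}
step 1: a <- min(max(10, a), (b * -9)) {0,1,2,3,4,5,6,7}
step 2: b <- lane                    {0,1,2,3,4,5,6,7}
step 3: d <- (min(b, -5) % 5)        {0,1,2,3,4,5,6,7}
step 4: d <- d                       {0,1,2,3,4,5,6,7}
step 5: b <- (0 % 3)                 {0,1,2,3,4,5,6,7}

Answer: 6 steps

d: 0,0,0,0,0,0,0,0
b: 0,0,0,0,0,0,0,0
a: 0,-9,-18,-27,-36,-45,-54,-63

steps = 6; useful = 48; efficiency = 48/48 = 1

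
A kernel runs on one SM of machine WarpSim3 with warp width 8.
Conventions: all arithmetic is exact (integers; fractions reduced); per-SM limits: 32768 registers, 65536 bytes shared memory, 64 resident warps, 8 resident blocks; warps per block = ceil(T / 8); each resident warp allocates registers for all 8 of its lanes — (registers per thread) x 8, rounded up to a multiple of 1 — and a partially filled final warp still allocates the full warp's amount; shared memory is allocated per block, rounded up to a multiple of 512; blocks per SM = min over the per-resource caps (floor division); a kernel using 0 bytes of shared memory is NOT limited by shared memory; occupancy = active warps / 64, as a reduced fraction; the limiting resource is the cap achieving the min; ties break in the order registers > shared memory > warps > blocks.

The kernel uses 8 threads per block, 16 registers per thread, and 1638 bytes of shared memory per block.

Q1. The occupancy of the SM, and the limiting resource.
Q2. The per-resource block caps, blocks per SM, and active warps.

Answer: occupancy 1/8, limited by blocks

registers: 256 blocks
shared memory: 32 blocks
warps: 64 blocks
blocks: 8 blocks

Answer: 8 blocks, 8 active warps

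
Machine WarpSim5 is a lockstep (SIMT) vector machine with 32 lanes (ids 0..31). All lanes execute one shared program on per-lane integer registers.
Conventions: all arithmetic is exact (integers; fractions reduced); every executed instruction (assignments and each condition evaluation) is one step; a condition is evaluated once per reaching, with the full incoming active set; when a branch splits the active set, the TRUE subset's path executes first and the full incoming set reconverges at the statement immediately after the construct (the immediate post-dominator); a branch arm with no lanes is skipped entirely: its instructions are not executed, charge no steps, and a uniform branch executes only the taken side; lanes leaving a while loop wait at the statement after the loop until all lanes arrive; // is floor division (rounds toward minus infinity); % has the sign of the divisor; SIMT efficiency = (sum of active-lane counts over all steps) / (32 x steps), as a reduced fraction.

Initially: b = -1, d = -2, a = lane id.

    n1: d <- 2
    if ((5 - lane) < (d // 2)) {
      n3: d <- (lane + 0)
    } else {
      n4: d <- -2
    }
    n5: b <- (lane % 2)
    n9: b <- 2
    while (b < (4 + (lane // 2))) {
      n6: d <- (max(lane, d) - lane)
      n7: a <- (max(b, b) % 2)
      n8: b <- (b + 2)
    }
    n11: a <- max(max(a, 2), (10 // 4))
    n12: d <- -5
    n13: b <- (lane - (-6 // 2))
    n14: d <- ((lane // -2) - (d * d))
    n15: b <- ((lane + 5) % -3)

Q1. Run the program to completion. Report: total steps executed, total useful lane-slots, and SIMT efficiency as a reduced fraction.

Answer: 48 steps, 992 useful, 31/48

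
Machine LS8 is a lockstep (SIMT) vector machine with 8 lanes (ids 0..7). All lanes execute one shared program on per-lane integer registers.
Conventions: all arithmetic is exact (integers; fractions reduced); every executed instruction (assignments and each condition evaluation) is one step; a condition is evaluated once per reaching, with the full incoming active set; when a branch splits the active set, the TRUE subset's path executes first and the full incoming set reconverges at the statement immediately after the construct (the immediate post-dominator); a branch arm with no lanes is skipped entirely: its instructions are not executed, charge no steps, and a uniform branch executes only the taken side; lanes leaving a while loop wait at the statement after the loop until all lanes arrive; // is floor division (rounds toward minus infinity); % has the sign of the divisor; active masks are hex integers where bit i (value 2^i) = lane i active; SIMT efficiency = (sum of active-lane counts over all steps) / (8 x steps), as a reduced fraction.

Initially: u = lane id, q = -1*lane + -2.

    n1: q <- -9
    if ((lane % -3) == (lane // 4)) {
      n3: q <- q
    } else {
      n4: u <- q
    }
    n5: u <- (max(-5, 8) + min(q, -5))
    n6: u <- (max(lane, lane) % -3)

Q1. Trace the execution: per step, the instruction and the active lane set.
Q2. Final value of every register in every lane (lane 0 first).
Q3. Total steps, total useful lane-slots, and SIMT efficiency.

step 0: q <- -9                      0xff
step 1: eval ((lane % -3) == (lane // 4)) 0xff
step 2: q <- q                       0x09
step 3: u <- q                       0xf6
step 4: u <- (max(-5, 8) + min(q, -5)) 0xff
step 5: u <- (max(lane, lane) % -3)  0xff

Answer: 6 steps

u: 0,-2,-1,0,-2,-1,0,-2
q: -9,-9,-9,-9,-9,-9,-9,-9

steps = 6; useful = 40; efficiency = 40/48 = 5/6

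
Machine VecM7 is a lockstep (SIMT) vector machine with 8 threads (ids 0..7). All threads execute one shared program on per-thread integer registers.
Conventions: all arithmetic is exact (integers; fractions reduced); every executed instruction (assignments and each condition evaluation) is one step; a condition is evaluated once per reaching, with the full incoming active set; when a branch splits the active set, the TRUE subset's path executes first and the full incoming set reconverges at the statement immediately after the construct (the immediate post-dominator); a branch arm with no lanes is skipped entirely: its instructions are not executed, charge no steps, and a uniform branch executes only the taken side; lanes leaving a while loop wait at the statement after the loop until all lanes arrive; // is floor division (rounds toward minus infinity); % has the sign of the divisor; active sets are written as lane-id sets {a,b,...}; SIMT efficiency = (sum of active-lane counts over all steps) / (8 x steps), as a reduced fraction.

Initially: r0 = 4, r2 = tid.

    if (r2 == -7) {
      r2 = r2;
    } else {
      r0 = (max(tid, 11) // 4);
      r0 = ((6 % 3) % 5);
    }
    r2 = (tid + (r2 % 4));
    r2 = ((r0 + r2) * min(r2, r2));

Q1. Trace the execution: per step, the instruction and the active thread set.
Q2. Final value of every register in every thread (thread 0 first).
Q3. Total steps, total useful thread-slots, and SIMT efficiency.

step 0: eval (r2 == -7)              {0,1,2,3,4,5,6,7}
step 1: r0 <- (max(tid, 11) // 4)    {0,1,2,3,4,5,6,7}
step 2: r0 <- ((6 % 3) % 5)          {0,1,2,3,4,5,6,7}
step 3: r2 <- (tid + (r2 % 4))       {0,1,2,3,4,5,6,7}
step 4: r2 <- ((r0 + r2) * min(r2, r2)) {0,1,2,3,4,5,6,7}

Answer: 5 steps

r0: 0,0,0,0,0,0,0,0
r2: 0,4,16,36,16,36,64,100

steps = 5; useful = 40; efficiency = 40/40 = 1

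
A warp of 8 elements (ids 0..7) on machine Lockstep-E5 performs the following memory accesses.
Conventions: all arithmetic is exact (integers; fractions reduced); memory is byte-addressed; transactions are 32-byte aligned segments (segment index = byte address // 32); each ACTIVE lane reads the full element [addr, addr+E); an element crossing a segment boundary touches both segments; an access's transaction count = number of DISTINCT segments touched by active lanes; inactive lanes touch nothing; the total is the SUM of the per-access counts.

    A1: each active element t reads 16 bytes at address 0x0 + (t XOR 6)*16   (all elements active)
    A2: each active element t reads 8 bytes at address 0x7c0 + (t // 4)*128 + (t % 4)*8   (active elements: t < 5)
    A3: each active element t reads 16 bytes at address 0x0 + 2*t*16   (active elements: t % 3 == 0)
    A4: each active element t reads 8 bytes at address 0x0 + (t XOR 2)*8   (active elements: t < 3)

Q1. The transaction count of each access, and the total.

A1: 4 transactions
A2: 2 transactions
A3: 3 transactions
A4: 1 transaction

Answer: 4,2,3,1; total 10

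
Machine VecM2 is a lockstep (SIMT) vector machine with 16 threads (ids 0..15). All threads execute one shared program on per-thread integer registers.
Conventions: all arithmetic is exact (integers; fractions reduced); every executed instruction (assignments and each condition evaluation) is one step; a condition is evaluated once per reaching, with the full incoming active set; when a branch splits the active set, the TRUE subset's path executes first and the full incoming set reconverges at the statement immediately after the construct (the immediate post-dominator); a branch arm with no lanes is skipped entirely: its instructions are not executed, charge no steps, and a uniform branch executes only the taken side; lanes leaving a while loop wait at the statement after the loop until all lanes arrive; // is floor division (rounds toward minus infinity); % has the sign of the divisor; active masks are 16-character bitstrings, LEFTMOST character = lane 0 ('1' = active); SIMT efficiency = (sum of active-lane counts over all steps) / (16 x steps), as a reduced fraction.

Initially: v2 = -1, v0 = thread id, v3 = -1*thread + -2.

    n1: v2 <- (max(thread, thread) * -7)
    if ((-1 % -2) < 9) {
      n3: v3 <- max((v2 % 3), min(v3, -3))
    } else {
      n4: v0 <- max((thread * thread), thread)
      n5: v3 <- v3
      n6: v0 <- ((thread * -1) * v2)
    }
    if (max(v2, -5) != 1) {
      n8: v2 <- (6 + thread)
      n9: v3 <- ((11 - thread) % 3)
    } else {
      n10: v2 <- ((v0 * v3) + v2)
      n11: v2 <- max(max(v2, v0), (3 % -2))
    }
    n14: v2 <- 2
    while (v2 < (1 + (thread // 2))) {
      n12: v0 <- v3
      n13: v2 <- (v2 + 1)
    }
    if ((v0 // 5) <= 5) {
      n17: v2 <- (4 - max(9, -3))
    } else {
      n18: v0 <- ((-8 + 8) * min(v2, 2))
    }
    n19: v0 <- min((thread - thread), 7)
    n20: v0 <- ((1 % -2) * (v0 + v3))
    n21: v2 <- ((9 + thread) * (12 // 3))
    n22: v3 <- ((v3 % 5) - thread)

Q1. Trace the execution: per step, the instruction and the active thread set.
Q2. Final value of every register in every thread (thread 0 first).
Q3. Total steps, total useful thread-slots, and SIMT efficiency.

step 0: v2 <- (max(thread, thread) * -7) 1111111111111111
step 1: eval ((-1 % -2) < 9)         1111111111111111
step 2: v3 <- max((v2 % 3), min(v3, -3)) 1111111111111111
step 3: eval (max(v2, -5) != 1)      1111111111111111
step 4: v2 <- (6 + thread)           1111111111111111
step 5: v3 <- ((11 - thread) % 3)    1111111111111111
step 6: v2 <- 2                      1111111111111111
step 7: eval (v2 < (1 + (thread // 2))) 1111111111111111
step 8: v0 <- v3                     0000111111111111
step 9: v2 <- (v2 + 1)               0000111111111111
step 10: eval (v2 < (1 + (thread // 2))) 0000111111111111
step 11: v0 <- v3                     0000001111111111
step 12: v2 <- (v2 + 1)               0000001111111111
step 13: eval (v2 < (1 + (thread // 2))) 0000001111111111
step 14: v0 <- v3                     0000000011111111
step 15: v2 <- (v2 + 1)               0000000011111111
step 16: eval (v2 < (1 + (thread // 2))) 0000000011111111
step 17: v0 <- v3                     0000000000111111
step 18: v2 <- (v2 + 1)               0000000000111111
step 19: eval (v2 < (1 + (thread // 2))) 0000000000111111
step 20: v0 <- v3                     0000000000001111
step 21: v2 <- (v2 + 1)               0000000000001111
step 22: eval (v2 < (1 + (thread // 2))) 0000000000001111
step 23: v0 <- v3                     0000000000000011
step 24: v2 <- (v2 + 1)               0000000000000011
step 25: eval (v2 < (1 + (thread // 2))) 0000000000000011
step 26: eval ((v0 // 5) <= 5)        1111111111111111
step 27: v2 <- (4 - max(9, -3))       1111111111111111
step 28: v0 <- min((thread - thread), 7) 1111111111111111
step 29: v0 <- ((1 % -2) * (v0 + v3)) 1111111111111111
step 30: v2 <- ((9 + thread) * (12 // 3)) 1111111111111111
step 31: v3 <- ((v3 % 5) - thread)    1111111111111111

Answer: 32 steps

v2: 36,40,44,48,52,56,60,64,68,72,76,80,84,88,92,96
v0: -2,-1,0,-2,-1,0,-2,-1,0,-2,-1,0,-2,-1,0,-2
v3: 2,0,-2,-1,-3,-5,-4,-6,-8,-7,-9,-11,-10,-12,-14,-13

steps = 32; useful = 350; efficiency = 350/512 = 175/256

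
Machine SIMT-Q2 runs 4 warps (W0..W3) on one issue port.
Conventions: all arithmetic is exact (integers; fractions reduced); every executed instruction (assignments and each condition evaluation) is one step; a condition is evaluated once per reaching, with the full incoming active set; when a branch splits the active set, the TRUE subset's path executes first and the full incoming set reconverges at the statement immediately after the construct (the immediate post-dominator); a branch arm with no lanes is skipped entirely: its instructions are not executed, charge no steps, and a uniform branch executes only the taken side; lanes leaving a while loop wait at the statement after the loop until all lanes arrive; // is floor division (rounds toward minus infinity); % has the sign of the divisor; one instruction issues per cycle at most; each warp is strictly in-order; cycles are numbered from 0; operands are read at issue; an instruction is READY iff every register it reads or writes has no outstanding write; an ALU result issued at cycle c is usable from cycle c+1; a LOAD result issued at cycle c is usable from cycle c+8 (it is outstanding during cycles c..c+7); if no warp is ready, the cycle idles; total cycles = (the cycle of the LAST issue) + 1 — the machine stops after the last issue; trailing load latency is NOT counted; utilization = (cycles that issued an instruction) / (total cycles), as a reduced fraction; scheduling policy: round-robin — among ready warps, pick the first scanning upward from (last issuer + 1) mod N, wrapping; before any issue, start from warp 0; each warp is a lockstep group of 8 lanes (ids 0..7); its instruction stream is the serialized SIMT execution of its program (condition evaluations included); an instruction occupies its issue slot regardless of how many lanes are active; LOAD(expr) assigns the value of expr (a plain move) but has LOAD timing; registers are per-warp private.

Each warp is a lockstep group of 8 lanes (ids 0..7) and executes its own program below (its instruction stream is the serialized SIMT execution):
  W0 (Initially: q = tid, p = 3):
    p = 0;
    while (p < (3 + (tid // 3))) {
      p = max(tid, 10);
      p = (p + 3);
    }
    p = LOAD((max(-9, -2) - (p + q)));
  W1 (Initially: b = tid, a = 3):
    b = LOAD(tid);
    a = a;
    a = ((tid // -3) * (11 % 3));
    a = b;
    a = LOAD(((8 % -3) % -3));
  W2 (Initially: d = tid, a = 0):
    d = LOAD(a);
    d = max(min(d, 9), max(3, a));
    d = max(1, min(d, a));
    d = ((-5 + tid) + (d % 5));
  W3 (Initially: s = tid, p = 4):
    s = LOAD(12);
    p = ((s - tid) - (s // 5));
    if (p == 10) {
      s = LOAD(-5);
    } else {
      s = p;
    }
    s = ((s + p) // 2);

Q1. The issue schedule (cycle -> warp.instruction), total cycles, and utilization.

cycle 0: W0.I0
cycle 1: W1.I0
cycle 2: W2.I0
cycle 3: W3.I0
cycle 4: W0.I1
cycle 5: W1.I1
cycle 6: W0.I2
cycle 7: W1.I2
cycle 8: W0.I3
cycle 9: W1.I3
cycle 10: W2.I1
cycle 11: W3.I1
cycle 12: W0.I4
cycle 13: W1.I4
cycle 14: W2.I2
cycle 15: W3.I2
cycle 16: W0.I5
cycle 17: W2.I3
cycle 18: W3.I3
cycle 19: idle
cycle 20: idle
cycle 21: idle
cycle 22: idle
cycle 23: idle
cycle 24: idle
cycle 25: idle
cycle 26: W3.I4
cycle 27: W3.I5

Answer: 28 cycles, utilization 3/4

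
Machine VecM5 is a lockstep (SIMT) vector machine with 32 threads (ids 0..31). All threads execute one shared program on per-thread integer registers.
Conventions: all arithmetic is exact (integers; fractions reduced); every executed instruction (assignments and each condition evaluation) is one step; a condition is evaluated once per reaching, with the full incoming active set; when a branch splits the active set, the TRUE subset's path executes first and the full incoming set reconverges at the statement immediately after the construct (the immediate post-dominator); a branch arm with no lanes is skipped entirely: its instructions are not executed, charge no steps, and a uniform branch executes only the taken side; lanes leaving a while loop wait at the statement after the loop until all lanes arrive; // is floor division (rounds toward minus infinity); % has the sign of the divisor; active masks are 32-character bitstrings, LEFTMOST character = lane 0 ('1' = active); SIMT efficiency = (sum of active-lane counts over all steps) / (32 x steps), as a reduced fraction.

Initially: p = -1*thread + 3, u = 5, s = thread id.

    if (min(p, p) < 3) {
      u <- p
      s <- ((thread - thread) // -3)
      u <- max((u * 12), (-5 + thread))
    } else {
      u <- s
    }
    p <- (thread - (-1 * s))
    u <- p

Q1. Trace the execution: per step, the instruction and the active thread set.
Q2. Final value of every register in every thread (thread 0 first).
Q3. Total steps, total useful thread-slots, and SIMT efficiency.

step 0: eval (min(p, p) < 3)         11111111111111111111111111111111
step 1: u <- p                       01111111111111111111111111111111
step 2: s <- ((thread - thread) // -3) 01111111111111111111111111111111
step 3: u <- max((u * 12), (-5 + thread)) 01111111111111111111111111111111
step 4: u <- s                       10000000000000000000000000000000
step 5: p <- (thread - (-1 * s))     11111111111111111111111111111111
step 6: u <- p                       11111111111111111111111111111111

Answer: 7 steps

p: 0,1,2,3,4,5,6,7,8,9,10,11,12,13,14,15,16,17,18,19,20,21,22,23,24,25,26,27,28,29,30,31
u: 0,1,2,3,4,5,6,7,8,9,10,11,12,13,14,15,16,17,18,19,20,21,22,23,24,25,26,27,28,29,30,31
s: 0,0,0,0,0,0,0,0,0,0,0,0,0,0,0,0,0,0,0,0,0,0,0,0,0,0,0,0,0,0,0,0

steps = 7; useful = 190; efficiency = 190/224 = 95/112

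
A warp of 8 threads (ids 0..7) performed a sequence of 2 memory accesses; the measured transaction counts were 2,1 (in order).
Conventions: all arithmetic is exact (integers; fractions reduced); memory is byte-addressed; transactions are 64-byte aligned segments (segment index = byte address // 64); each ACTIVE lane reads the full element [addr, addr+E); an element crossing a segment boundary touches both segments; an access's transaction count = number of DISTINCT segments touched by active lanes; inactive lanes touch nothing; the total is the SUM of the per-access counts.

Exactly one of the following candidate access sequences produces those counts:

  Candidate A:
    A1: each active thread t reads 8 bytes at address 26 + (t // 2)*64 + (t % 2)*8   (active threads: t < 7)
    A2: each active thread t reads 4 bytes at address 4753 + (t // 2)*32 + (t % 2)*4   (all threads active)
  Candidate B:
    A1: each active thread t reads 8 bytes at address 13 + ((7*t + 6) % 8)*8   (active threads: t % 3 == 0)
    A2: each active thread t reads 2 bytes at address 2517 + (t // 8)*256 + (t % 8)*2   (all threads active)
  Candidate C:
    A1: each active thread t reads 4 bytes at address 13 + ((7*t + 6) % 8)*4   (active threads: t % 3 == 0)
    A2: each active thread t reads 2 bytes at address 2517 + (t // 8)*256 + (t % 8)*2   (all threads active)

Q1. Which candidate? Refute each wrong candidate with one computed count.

A: A1 gives 4 transactions, not 2
C: A1 gives 1 transaction, not 2
B: all counts match (2,1)

Answer: B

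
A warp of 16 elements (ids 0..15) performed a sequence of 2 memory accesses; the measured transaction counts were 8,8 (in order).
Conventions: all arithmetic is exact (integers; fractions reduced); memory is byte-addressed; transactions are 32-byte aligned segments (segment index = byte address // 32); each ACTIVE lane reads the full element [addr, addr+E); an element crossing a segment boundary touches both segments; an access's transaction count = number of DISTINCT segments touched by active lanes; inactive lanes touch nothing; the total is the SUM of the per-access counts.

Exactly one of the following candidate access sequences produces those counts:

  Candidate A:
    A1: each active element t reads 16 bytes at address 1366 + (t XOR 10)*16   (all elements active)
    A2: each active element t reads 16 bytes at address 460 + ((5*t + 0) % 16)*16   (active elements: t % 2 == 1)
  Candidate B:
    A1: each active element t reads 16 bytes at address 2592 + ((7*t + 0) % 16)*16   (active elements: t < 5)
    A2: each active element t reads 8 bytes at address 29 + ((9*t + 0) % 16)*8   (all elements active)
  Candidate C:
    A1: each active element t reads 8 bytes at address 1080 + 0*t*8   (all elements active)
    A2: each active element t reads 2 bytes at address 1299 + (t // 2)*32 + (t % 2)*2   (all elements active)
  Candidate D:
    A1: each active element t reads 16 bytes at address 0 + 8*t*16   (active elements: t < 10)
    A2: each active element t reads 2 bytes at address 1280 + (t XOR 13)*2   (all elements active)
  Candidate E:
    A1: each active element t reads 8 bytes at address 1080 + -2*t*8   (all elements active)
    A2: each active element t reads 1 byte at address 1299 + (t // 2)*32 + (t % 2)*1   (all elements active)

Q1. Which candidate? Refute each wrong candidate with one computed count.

A: A1 gives 9 transactions, not 8
B: A1 gives 5 transactions, not 8
C: A1 gives 1 transaction, not 8
D: A1 gives 10 transactions, not 8
E: all counts match (8,8)

Answer: E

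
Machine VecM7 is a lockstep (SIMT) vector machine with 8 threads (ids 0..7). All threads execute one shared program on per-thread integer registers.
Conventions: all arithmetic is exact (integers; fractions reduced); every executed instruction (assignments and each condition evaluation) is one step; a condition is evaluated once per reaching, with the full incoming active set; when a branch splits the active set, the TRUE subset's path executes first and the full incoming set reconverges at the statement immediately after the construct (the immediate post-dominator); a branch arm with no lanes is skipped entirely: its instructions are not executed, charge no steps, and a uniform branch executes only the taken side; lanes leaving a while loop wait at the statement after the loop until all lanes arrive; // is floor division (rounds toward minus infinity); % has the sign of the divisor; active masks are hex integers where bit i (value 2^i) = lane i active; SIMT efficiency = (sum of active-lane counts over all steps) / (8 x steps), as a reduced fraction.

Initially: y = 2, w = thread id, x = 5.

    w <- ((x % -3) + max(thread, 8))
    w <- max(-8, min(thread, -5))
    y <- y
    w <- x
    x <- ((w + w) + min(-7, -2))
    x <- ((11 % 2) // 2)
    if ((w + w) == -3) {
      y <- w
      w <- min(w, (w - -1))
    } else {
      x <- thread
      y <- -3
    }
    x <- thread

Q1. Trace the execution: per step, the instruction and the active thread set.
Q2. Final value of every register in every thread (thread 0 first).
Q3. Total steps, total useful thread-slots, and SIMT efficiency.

step 0: w <- ((x % -3) + max(thread, 8)) 0xff
step 1: w <- max(-8, min(thread, -5)) 0xff
step 2: y <- y                       0xff
step 3: w <- x                       0xff
step 4: x <- ((w + w) + min(-7, -2)) 0xff
step 5: x <- ((11 % 2) // 2)         0xff
step 6: eval ((w + w) == -3)         0xff
step 7: x <- thread                  0xff
step 8: y <- -3                      0xff
step 9: x <- thread                  0xff

Answer: 10 steps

y: -3,-3,-3,-3,-3,-3,-3,-3
w: 5,5,5,5,5,5,5,5
x: 0,1,2,3,4,5,6,7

steps = 10; useful = 80; efficiency = 80/80 = 1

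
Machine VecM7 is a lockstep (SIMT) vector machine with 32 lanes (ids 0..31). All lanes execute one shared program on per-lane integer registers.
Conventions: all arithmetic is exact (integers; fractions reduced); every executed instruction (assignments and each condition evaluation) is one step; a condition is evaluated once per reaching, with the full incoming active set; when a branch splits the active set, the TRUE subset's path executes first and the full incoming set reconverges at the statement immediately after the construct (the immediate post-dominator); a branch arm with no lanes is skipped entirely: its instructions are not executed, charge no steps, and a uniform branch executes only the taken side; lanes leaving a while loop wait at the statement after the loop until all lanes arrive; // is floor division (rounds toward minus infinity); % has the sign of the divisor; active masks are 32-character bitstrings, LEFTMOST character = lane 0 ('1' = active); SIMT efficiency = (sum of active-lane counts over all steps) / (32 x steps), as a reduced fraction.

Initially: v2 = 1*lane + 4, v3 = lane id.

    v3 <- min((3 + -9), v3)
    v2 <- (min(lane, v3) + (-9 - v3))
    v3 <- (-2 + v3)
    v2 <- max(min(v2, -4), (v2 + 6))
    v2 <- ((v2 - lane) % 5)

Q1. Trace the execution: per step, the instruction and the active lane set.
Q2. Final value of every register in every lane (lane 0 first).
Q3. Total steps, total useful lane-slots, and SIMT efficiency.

step 0: v3 <- min((3 + -9), v3)      11111111111111111111111111111111
step 1: v2 <- (min(lane, v3) + (-9 - v3)) 11111111111111111111111111111111
step 2: v3 <- (-2 + v3)              11111111111111111111111111111111
step 3: v2 <- max(min(v2, -4), (v2 + 6)) 11111111111111111111111111111111
step 4: v2 <- ((v2 - lane) % 5)      11111111111111111111111111111111

Answer: 5 steps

v2: 2,1,0,4,3,2,1,0,4,3,2,1,0,4,3,2,1,0,4,3,2,1,0,4,3,2,1,0,4,3,2,1
v3: -8,-8,-8,-8,-8,-8,-8,-8,-8,-8,-8,-8,-8,-8,-8,-8,-8,-8,-8,-8,-8,-8,-8,-8,-8,-8,-8,-8,-8,-8,-8,-8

steps = 5; useful = 160; efficiency = 160/160 = 1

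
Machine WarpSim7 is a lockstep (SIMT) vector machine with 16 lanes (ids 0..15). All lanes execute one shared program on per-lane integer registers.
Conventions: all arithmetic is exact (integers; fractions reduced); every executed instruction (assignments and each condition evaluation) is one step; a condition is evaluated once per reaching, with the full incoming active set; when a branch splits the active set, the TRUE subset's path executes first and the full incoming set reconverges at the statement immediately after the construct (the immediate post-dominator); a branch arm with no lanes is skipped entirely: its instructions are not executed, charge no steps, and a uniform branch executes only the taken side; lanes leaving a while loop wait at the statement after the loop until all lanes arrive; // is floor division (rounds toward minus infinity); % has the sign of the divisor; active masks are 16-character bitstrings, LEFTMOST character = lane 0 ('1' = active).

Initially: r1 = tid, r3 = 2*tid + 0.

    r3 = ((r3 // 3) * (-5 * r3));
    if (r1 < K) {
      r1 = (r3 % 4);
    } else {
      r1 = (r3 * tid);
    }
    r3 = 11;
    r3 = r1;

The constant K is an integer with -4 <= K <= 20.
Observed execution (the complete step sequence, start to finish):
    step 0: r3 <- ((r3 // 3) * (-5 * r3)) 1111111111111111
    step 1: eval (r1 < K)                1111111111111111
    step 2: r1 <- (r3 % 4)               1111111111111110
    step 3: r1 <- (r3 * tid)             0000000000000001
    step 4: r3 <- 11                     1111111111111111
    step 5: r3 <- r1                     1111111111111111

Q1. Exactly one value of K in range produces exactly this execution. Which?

Answer: K = 15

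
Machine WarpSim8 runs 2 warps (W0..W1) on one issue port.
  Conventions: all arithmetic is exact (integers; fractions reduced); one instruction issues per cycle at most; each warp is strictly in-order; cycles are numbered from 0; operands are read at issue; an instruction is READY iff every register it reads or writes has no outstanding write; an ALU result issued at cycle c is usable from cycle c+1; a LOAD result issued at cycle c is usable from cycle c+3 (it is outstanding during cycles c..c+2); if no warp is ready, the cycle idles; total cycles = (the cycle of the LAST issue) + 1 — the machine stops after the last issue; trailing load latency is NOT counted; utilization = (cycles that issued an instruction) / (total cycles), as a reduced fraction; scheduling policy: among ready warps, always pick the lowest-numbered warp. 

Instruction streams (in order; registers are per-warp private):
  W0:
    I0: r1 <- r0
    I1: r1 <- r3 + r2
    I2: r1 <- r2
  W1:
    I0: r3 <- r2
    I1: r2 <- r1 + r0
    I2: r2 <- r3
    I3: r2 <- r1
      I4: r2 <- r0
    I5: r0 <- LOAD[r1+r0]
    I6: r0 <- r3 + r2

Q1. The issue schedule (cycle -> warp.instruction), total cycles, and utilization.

cycle 0: W0.I0
cycle 1: W0.I1
cycle 2: W0.I2
cycle 3: W1.I0
cycle 4: W1.I1
cycle 5: W1.I2
cycle 6: W1.I3
cycle 7: W1.I4
cycle 8: W1.I5
cycle 9: idle
cycle 10: idle
cycle 11: W1.I6

Answer: 12 cycles, utilization 5/6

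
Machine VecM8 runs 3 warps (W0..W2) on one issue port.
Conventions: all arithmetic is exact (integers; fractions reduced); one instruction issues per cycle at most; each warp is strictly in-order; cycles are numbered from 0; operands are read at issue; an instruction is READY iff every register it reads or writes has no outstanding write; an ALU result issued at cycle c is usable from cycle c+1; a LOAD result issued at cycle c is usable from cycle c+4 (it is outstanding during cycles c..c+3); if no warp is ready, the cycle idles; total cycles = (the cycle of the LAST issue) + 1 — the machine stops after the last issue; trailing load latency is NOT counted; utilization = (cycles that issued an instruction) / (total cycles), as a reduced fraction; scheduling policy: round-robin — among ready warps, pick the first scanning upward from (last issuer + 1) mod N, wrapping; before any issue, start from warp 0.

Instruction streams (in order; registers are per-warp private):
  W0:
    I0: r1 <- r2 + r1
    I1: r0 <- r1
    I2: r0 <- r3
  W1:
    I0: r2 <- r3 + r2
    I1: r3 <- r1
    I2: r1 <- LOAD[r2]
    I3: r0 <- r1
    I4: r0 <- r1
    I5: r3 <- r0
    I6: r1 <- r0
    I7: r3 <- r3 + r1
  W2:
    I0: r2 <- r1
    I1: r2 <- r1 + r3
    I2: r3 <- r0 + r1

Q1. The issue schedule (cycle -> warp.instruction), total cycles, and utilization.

cycle 0: W0.I0
cycle 1: W1.I0
cycle 2: W2.I0
cycle 3: W0.I1
cycle 4: W1.I1
cycle 5: W2.I1
cycle 6: W0.I2
cycle 7: W1.I2
cycle 8: W2.I2
cycle 9: idle
cycle 10: idle
cycle 11: W1.I3
cycle 12: W1.I4
cycle 13: W1.I5
cycle 14: W1.I6
cycle 15: W1.I7

Answer: 16 cycles, utilization 7/8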